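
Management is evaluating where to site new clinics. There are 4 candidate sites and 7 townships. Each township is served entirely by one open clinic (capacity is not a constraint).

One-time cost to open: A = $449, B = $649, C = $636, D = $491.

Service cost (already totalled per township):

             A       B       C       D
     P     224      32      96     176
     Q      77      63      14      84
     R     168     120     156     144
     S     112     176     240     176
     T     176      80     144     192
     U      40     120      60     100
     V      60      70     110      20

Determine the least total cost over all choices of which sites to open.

For any fixed open set, each township goes to its cheapest open site; total = fixed + service.
{A}: P→A 224, Q→A 77, R→A 168, S→A 112, T→A 176, U→A 40, V→A 60. Service 857; fixed 449; total 1306.
{B}: P→B 32, Q→B 63, R→B 120, S→B 176, T→B 80, U→B 120, V→B 70. Service 661; fixed 649; total 1310.
{D}: P→D 176, Q→D 84, R→D 144, S→D 176, T→D 192, U→D 100, V→D 20. Service 892; fixed 491; total 1383.
{A, B, C, D}: service 418 + fixed 2225 = 2643
(All 15 nonempty subsets were checked; A only is lowest.)

Minimum total cost: 1306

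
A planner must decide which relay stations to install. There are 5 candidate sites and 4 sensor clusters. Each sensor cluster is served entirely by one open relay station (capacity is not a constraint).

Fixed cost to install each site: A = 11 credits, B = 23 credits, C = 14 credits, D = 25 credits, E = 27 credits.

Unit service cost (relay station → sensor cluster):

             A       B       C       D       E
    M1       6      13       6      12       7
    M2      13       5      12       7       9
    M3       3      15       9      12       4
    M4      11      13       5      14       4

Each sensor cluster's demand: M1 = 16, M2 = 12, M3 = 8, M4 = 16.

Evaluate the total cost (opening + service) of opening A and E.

Total cost: 330

Each sensor cluster is assigned to its cheapest site among the open ones.
{A, E}: M1→A 6·16=96, M2→E 9·12=108, M3→A 3·8=24, M4→E 4·16=64. Service 292; fixed 38; total 330.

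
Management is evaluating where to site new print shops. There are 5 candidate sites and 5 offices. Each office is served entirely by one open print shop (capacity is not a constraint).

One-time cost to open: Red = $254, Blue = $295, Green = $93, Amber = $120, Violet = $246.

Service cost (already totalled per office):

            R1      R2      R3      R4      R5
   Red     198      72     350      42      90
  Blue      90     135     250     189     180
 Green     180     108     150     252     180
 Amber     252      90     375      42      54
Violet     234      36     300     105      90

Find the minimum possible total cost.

For any fixed open set, each office goes to its cheapest open site; total = fixed + service.
{Green, Amber}: R1→Green 180, R2→Amber 90, R3→Green 150, R4→Amber 42, R5→Amber 54. Service 516; fixed 213; total 729.
{Red, Green}: R1→Green 180, R2→Red 72, R3→Green 150, R4→Red 42, R5→Red 90. Service 534; fixed 347; total 881.
{Green, Violet}: R1→Green 180, R2→Violet 36, R3→Green 150, R4→Violet 105, R5→Violet 90. Service 561; fixed 339; total 900.
{Red, Blue, Green, Amber, Violet}: service 372 + fixed 1008 = 1380
No other subset beats 729.

Minimum total cost: 729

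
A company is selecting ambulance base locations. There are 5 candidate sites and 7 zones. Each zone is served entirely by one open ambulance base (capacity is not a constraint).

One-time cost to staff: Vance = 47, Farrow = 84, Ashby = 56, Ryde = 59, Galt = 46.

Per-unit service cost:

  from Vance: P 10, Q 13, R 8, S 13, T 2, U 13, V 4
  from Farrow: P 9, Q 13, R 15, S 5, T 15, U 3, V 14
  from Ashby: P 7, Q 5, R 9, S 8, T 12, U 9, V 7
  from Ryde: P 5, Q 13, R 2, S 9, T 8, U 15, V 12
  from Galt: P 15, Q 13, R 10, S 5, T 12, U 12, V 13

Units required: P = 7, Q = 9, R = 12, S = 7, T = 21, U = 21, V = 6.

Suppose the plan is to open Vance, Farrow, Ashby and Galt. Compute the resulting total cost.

Total cost: 587

Each zone is assigned to its cheapest site among the open ones.
{Vance, Farrow, Ashby, Galt}: P→Ashby 7·7=49, Q→Ashby 5·9=45, R→Vance 8·12=96, S→Farrow 5·7=35, T→Vance 2·21=42, U→Farrow 3·21=63, V→Vance 4·6=24. Service 354; fixed 233; total 587.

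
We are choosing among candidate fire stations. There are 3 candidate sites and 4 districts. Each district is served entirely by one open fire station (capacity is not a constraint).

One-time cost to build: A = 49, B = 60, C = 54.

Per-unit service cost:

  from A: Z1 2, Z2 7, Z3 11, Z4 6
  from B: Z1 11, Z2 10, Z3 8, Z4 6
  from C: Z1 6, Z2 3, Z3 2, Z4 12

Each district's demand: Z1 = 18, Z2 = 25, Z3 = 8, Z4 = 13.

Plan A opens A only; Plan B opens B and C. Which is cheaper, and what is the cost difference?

Plan A: {A}: Z1→A 2·18=36, Z2→A 7·25=175, Z3→A 11·8=88, Z4→A 6·13=78. Service 377; fixed 49; total 426.
Plan B: {B, C}: Z1→C 6·18=108, Z2→C 3·25=75, Z3→C 2·8=16, Z4→B 6·13=78. Service 277; fixed 114; total 391.
Difference: |426 − 391| = 35.

Plan B is cheaper by 35.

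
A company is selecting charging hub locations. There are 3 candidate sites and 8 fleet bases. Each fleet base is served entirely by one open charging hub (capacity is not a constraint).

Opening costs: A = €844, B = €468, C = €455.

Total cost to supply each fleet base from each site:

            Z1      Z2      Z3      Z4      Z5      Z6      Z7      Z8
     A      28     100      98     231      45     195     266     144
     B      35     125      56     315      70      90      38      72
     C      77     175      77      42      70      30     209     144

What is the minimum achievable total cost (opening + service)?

For any fixed open set, each fleet base goes to its cheapest open site; total = fixed + service.
{B}: Z1→B 35, Z2→B 125, Z3→B 56, Z4→B 315, Z5→B 70, Z6→B 90, Z7→B 38, Z8→B 72. Service 801; fixed 468; total 1269.
{C}: service 824 + fixed 455 = 1279
{B, C}: Z1→B 35, Z2→B 125, Z3→B 56, Z4→C 42, Z5→B 70, Z6→C 30, Z7→B 38, Z8→B 72. Service 468; fixed 923; total 1391.
{A, B, C}: service 411 + fixed 1767 = 2178
No other subset beats 1269.

Minimum total cost: 1269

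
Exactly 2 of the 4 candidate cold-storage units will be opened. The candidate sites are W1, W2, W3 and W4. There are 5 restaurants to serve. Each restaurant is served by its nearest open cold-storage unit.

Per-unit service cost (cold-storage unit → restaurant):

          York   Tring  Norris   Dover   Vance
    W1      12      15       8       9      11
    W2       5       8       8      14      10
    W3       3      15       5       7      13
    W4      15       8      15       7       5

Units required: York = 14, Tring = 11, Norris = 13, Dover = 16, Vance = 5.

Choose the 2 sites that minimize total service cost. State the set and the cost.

Choose W3 and W4; total service cost 332.

With exactly 2 open, each restaurant uses its cheapest among the chosen.
{W3, W4}: York→W3 3·14=42, Tring→W4 8·11=88, Norris→W3 5·13=65, Dover→W3 7·16=112, Vance→W4 5·5=25. Service cost 332.
{W2, W3}: service cost 357
{W2, W4}: service cost 399
Among all 6 size-2 choices, {W3, W4} is lowest.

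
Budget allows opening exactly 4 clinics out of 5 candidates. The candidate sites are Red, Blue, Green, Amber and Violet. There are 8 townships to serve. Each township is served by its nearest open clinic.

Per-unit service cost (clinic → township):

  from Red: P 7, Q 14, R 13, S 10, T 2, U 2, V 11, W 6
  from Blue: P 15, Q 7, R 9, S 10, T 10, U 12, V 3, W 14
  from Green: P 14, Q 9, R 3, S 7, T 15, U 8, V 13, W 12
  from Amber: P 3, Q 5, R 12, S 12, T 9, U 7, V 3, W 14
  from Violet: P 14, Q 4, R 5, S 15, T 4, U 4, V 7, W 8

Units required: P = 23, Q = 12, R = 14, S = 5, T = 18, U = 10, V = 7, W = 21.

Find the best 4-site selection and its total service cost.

With exactly 4 open, each township uses its cheapest among the chosen.
{Red, Green, Amber, Violet}: P→Amber 3·23=69, Q→Violet 4·12=48, R→Green 3·14=42, S→Green 7·5=35, T→Red 2·18=36, U→Red 2·10=20, V→Amber 3·7=21, W→Red 6·21=126. Service cost 397.
{Red, Blue, Green, Amber}: service cost 409
{Red, Blue, Amber, Violet}: service cost 440
Among all 5 size-4 choices, {Red, Green, Amber, Violet} is lowest.

Choose Red, Green, Amber and Violet; total service cost 397.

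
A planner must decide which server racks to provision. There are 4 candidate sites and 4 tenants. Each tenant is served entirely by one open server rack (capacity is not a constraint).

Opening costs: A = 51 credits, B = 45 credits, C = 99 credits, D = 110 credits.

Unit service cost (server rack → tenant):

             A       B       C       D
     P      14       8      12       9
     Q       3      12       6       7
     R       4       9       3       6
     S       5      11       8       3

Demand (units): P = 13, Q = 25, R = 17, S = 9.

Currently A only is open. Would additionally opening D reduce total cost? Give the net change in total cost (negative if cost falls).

No — net change +27 (cost rises by 27).

Current service cost with {A}: 370.
Adding D: each tenant re-picks its cheapest; new service cost 287, saving 83.
Extra fixed cost: 110. Net change = 110 − 83 = 27.
(Totals: 421 → 448.)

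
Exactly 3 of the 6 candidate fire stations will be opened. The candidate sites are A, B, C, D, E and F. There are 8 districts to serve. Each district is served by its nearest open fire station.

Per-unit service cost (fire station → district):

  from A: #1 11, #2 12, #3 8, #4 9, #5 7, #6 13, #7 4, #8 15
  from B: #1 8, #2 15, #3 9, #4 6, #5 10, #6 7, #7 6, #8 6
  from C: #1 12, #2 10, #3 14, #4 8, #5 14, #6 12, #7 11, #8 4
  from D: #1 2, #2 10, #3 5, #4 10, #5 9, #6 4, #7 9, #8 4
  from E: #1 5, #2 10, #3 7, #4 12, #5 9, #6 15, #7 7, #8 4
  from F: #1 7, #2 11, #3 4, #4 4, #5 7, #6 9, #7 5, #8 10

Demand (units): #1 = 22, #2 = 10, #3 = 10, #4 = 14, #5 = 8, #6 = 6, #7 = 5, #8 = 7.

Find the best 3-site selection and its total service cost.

Choose A, D and F; total service cost 368.

With exactly 3 open, each district uses its cheapest among the chosen.
{A, D, F}: #1→D 2·22=44, #2→D 10·10=100, #3→F 4·10=40, #4→F 4·14=56, #5→A 7·8=56, #6→D 4·6=24, #7→A 4·5=20, #8→D 4·7=28. Service cost 368.
{B, D, F}: service cost 373
{C, D, F}: service cost 373
Among all 20 size-3 choices, {A, D, F} is lowest.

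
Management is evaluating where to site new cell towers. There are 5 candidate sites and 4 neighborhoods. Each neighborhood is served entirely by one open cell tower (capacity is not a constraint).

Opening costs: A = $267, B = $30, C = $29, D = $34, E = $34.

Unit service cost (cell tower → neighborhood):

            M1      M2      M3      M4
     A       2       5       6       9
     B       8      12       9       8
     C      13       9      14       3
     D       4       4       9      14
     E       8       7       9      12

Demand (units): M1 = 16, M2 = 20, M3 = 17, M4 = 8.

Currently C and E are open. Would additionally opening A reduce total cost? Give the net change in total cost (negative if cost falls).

Current service cost with {C, E}: 445.
Adding A: each neighborhood re-picks its cheapest; new service cost 258, saving 187.
Extra fixed cost: 267. Net change = 267 − 187 = 80.
(Totals: 508 → 588.)

No — net change +80 (cost rises by 80).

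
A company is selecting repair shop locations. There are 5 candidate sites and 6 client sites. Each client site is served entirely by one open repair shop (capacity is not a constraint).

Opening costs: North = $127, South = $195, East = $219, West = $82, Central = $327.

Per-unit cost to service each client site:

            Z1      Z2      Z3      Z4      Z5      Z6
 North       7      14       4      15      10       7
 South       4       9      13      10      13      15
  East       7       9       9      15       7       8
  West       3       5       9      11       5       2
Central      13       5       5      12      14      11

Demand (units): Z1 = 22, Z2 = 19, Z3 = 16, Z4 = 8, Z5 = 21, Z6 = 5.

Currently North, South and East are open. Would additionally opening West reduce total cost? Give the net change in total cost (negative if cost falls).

Current service cost with {North, South, East}: 585.
Adding West: each client site re-picks its cheapest; new service cost 420, saving 165.
Extra fixed cost: 82. Net change = 82 − 165 = -83.
(Totals: 1126 → 1043.)

Yes — net change −83 (cost falls by 83).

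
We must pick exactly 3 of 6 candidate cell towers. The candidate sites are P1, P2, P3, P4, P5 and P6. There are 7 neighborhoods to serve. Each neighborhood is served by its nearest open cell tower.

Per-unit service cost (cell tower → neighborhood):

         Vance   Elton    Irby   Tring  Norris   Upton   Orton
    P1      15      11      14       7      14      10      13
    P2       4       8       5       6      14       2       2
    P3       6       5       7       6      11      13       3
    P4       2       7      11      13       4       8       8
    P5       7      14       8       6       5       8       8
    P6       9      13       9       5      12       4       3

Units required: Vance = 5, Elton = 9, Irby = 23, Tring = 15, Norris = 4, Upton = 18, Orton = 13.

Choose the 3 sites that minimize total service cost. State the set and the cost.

Choose P2, P3 and P4; total service cost 338.

With exactly 3 open, each neighborhood uses its cheapest among the chosen.
{P2, P3, P4}: Vance→P4 2·5=10, Elton→P3 5·9=45, Irby→P2 5·23=115, Tring→P2 6·15=90, Norris→P4 4·4=16, Upton→P2 2·18=36, Orton→P2 2·13=26. Service cost 338.
{P2, P4, P6}: service cost 341
{P2, P3, P5}: service cost 352
Among all 20 size-3 choices, {P2, P3, P4} is lowest.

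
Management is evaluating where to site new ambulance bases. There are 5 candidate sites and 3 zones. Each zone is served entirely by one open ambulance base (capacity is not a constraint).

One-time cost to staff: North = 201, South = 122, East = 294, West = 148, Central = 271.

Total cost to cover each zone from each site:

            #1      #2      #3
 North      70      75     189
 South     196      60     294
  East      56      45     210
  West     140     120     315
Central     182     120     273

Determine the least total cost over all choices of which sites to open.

For any fixed open set, each zone goes to its cheapest open site; total = fixed + service.
{North}: #1→North 70, #2→North 75, #3→North 189. Service 334; fixed 201; total 535.
{East}: service 311 + fixed 294 = 605
{North, South}: service 319 + fixed 323 = 642
{North, South, East, West, Central}: service 290 + fixed 1036 = 1326
No other subset beats 535.

Minimum total cost: 535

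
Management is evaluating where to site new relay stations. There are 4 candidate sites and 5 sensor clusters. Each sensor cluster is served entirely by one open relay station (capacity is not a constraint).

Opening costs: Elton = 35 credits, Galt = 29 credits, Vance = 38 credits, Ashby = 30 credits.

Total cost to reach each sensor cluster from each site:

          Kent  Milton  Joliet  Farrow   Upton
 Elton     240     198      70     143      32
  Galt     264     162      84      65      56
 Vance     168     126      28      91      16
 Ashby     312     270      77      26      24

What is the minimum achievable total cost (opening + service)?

For any fixed open set, each sensor cluster goes to its cheapest open site; total = fixed + service.
{Vance, Ashby}: Kent→Vance 168, Milton→Vance 126, Joliet→Vance 28, Farrow→Ashby 26, Upton→Vance 16. Service 364; fixed 68; total 432.
{Galt, Vance, Ashby}: service 364 + fixed 97 = 461
{Elton, Vance, Ashby}: Kent→Vance 168, Milton→Vance 126, Joliet→Vance 28, Farrow→Ashby 26, Upton→Vance 16. Service 364; fixed 103; total 467.
{Elton, Galt, Vance, Ashby}: service 364 + fixed 132 = 496
No other subset beats 432.

Minimum total cost: 432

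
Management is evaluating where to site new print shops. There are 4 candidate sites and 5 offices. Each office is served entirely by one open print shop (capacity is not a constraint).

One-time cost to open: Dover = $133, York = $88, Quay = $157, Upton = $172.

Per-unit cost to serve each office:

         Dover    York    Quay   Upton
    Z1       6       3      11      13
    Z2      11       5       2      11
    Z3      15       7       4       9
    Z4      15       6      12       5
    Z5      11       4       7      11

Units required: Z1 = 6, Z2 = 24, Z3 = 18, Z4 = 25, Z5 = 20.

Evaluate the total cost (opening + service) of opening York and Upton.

Total cost: 729

Each office is assigned to its cheapest site among the open ones.
{York, Upton}: Z1→York 3·6=18, Z2→York 5·24=120, Z3→York 7·18=126, Z4→Upton 5·25=125, Z5→York 4·20=80. Service 469; fixed 260; total 729.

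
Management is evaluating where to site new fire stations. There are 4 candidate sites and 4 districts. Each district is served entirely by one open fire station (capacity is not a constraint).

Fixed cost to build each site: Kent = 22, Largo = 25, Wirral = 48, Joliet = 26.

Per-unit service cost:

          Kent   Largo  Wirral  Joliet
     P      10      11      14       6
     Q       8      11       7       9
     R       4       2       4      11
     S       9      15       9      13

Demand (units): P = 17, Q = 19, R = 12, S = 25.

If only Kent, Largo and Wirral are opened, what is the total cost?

Total cost: 647

Each district is assigned to its cheapest site among the open ones.
{Kent, Largo, Wirral}: P→Kent 10·17=170, Q→Wirral 7·19=133, R→Largo 2·12=24, S→Kent 9·25=225. Service 552; fixed 95; total 647.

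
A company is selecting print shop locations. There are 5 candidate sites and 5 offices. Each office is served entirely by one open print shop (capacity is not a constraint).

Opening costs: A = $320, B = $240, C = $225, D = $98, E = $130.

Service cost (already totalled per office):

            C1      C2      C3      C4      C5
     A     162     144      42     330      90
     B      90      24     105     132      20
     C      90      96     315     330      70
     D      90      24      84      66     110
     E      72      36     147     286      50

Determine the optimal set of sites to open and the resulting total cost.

For any fixed open set, each office goes to its cheapest open site; total = fixed + service.
{D}: C1→D 90, C2→D 24, C3→D 84, C4→D 66, C5→D 110. Service 374; fixed 98; total 472.
{D, E}: service 296 + fixed 228 = 524
{B}: service 371 + fixed 240 = 611
{A, B, C, D, E}: service 224 + fixed 1013 = 1237
No other subset beats 472.

Open D only; minimum total cost 472.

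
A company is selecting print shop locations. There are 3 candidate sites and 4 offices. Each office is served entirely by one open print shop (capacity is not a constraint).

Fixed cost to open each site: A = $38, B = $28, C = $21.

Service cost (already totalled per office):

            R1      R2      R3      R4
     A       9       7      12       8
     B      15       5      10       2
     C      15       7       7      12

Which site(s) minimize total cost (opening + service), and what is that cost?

For any fixed open set, each office goes to its cheapest open site; total = fixed + service.
{B}: R1→B 15, R2→B 5, R3→B 10, R4→B 2. Service 32; fixed 28; total 60.
{C}: service 41 + fixed 21 = 62
{A}: R1→A 9, R2→A 7, R3→A 12, R4→A 8. Service 36; fixed 38; total 74.
{A, B, C}: service 23 + fixed 87 = 110
(All 7 nonempty subsets were checked; B only is lowest.)

Open B only; minimum total cost 60.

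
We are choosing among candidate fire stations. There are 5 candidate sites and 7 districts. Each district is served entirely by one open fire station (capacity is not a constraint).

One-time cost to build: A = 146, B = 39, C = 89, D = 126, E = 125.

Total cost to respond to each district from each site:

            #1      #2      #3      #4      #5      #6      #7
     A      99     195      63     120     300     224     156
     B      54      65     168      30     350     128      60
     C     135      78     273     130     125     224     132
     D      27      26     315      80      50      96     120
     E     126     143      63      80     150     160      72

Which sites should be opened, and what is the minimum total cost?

Open B and D; minimum total cost 622.

For any fixed open set, each district goes to its cheapest open site; total = fixed + service.
{B, D}: #1→D 27, #2→D 26, #3→B 168, #4→B 30, #5→D 50, #6→D 96, #7→B 60. Service 457; fixed 165; total 622.
{B, D, E}: service 352 + fixed 290 = 642
{A, B, D}: service 352 + fixed 311 = 663
{A, B, C, D, E}: service 352 + fixed 525 = 877
No other subset beats 622.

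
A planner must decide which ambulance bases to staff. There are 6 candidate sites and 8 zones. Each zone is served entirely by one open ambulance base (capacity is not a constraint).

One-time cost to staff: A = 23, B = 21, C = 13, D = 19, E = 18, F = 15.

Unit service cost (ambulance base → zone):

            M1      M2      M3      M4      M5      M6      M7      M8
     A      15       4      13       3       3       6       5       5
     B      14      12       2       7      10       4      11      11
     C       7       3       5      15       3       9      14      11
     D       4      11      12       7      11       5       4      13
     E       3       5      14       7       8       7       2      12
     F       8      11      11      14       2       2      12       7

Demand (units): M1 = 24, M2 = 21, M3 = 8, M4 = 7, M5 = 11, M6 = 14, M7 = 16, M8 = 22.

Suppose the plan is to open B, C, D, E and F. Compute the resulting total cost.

Total cost: 522

Each zone is assigned to its cheapest site among the open ones.
{B, C, D, E, F}: M1→E 3·24=72, M2→C 3·21=63, M3→B 2·8=16, M4→B 7·7=49, M5→F 2·11=22, M6→F 2·14=28, M7→E 2·16=32, M8→F 7·22=154. Service 436; fixed 86; total 522.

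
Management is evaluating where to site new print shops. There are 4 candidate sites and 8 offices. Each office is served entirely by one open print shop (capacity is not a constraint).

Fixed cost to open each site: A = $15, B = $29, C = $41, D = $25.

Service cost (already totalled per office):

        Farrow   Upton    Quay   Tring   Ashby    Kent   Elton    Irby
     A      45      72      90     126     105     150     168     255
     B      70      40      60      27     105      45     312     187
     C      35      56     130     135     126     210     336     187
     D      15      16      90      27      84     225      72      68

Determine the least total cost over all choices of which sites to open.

For any fixed open set, each office goes to its cheapest open site; total = fixed + service.
{B, D}: Farrow→D 15, Upton→D 16, Quay→B 60, Tring→B 27, Ashby→D 84, Kent→B 45, Elton→D 72, Irby→D 68. Service 387; fixed 54; total 441.
{A, B, D}: Farrow→D 15, Upton→D 16, Quay→B 60, Tring→B 27, Ashby→D 84, Kent→B 45, Elton→D 72, Irby→D 68. Service 387; fixed 69; total 456.
{B, C, D}: service 387 + fixed 95 = 482
{A, B, C, D}: service 387 + fixed 110 = 497
No other subset beats 441.

Minimum total cost: 441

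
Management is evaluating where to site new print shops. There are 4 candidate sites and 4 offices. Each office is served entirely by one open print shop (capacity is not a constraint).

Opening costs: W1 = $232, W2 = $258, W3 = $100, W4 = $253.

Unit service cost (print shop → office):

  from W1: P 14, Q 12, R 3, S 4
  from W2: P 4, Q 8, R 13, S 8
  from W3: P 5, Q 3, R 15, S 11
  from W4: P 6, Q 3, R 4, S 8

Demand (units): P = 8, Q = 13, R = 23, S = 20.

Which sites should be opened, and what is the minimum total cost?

For any fixed open set, each office goes to its cheapest open site; total = fixed + service.
{W1, W3}: P→W3 5·8=40, Q→W3 3·13=39, R→W1 3·23=69, S→W1 4·20=80. Service 228; fixed 332; total 560.
{W4}: service 339 + fixed 253 = 592
{W1}: service 417 + fixed 232 = 649
{W1, W2, W3, W4}: P→W2 4·8=32, Q→W3 3·13=39, R→W1 3·23=69, S→W1 4·20=80. Service 220; fixed 843; total 1063.
No other subset beats 560.

Open W1 and W3; minimum total cost 560.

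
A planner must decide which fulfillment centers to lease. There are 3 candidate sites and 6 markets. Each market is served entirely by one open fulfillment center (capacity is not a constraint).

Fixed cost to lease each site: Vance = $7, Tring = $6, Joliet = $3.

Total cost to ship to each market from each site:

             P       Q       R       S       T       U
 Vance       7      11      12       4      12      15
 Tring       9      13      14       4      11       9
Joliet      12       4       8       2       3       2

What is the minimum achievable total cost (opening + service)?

Minimum total cost: 34

For any fixed open set, each market goes to its cheapest open site; total = fixed + service.
{Joliet}: P→Joliet 12, Q→Joliet 4, R→Joliet 8, S→Joliet 2, T→Joliet 3, U→Joliet 2. Service 31; fixed 3; total 34.
{Vance, Joliet}: P→Vance 7, Q→Joliet 4, R→Joliet 8, S→Joliet 2, T→Joliet 3, U→Joliet 2. Service 26; fixed 10; total 36.
{Tring, Joliet}: P→Tring 9, Q→Joliet 4, R→Joliet 8, S→Joliet 2, T→Joliet 3, U→Joliet 2. Service 28; fixed 9; total 37.
{Vance, Tring, Joliet}: P→Vance 7, Q→Joliet 4, R→Joliet 8, S→Joliet 2, T→Joliet 3, U→Joliet 2. Service 26; fixed 16; total 42.
No other subset beats 34.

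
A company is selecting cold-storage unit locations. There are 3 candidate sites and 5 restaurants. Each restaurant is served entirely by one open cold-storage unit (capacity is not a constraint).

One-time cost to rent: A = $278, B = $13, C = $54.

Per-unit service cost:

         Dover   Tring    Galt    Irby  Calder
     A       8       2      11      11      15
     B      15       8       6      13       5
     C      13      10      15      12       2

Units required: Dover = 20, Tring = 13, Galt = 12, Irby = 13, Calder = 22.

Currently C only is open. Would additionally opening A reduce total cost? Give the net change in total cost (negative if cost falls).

Current service cost with {C}: 770.
Adding A: each restaurant re-picks its cheapest; new service cost 505, saving 265.
Extra fixed cost: 278. Net change = 278 − 265 = 13.
(Totals: 824 → 837.)

No — net change +13 (cost rises by 13).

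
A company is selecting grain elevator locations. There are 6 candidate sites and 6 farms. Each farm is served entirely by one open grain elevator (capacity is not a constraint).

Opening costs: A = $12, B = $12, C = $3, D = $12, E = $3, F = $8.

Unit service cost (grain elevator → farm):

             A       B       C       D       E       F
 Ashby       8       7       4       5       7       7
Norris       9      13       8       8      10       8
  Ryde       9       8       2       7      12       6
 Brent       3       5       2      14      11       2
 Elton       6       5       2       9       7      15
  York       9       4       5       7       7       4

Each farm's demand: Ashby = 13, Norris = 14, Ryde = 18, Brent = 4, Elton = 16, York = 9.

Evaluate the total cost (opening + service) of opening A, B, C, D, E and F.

Each farm is assigned to its cheapest site among the open ones.
{A, B, C, D, E, F}: Ashby→C 4·13=52, Norris→C 8·14=112, Ryde→C 2·18=36, Brent→C 2·4=8, Elton→C 2·16=32, York→B 4·9=36. Service 276; fixed 50; total 326.

Total cost: 326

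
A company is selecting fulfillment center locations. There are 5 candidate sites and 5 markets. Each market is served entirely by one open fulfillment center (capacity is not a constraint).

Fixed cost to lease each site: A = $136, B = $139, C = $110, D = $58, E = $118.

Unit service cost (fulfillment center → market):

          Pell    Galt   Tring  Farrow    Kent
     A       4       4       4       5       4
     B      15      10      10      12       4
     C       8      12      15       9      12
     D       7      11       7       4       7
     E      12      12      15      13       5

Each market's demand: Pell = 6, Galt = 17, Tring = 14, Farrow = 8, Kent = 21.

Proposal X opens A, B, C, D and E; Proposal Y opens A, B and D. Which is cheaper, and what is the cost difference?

Proposal Y is cheaper by 228.

Proposal X: {A, B, C, D, E}: Pell→A 4·6=24, Galt→A 4·17=68, Tring→A 4·14=56, Farrow→D 4·8=32, Kent→A 4·21=84. Service 264; fixed 561; total 825.
Proposal Y: {A, B, D}: Pell→A 4·6=24, Galt→A 4·17=68, Tring→A 4·14=56, Farrow→D 4·8=32, Kent→A 4·21=84. Service 264; fixed 333; total 597.
Difference: |825 − 597| = 228.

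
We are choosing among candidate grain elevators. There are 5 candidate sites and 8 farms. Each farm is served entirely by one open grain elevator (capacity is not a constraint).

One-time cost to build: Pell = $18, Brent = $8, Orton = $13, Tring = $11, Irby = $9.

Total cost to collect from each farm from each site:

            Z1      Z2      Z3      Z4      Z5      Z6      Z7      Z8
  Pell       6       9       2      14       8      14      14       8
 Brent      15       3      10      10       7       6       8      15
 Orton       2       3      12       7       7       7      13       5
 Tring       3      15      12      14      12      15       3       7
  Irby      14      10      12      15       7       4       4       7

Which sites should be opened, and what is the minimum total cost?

Open Orton and Irby; minimum total cost 66.

For any fixed open set, each farm goes to its cheapest open site; total = fixed + service.
{Orton, Irby}: Z1→Orton 2, Z2→Orton 3, Z3→Orton 12, Z4→Orton 7, Z5→Orton 7, Z6→Irby 4, Z7→Irby 4, Z8→Orton 5. Service 44; fixed 22; total 66.
{Brent, Tring}: Z1→Tring 3, Z2→Brent 3, Z3→Brent 10, Z4→Brent 10, Z5→Brent 7, Z6→Brent 6, Z7→Tring 3, Z8→Tring 7. Service 49; fixed 19; total 68.
{Brent, Orton}: Z1→Orton 2, Z2→Brent 3, Z3→Brent 10, Z4→Orton 7, Z5→Brent 7, Z6→Brent 6, Z7→Brent 8, Z8→Orton 5. Service 48; fixed 21; total 69.
{Pell, Brent, Orton, Tring, Irby}: Z1→Orton 2, Z2→Brent 3, Z3→Pell 2, Z4→Orton 7, Z5→Brent 7, Z6→Irby 4, Z7→Tring 3, Z8→Orton 5. Service 33; fixed 59; total 92.
No other subset beats 66.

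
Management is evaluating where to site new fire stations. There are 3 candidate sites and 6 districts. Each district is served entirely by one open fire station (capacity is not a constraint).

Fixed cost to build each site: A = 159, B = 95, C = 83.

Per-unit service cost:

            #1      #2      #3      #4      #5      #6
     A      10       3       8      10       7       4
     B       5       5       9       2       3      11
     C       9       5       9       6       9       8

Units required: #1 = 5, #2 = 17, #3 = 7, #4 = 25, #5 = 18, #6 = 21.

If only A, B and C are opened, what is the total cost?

Total cost: 657

Each district is assigned to its cheapest site among the open ones.
{A, B, C}: #1→B 5·5=25, #2→A 3·17=51, #3→A 8·7=56, #4→B 2·25=50, #5→B 3·18=54, #6→A 4·21=84. Service 320; fixed 337; total 657.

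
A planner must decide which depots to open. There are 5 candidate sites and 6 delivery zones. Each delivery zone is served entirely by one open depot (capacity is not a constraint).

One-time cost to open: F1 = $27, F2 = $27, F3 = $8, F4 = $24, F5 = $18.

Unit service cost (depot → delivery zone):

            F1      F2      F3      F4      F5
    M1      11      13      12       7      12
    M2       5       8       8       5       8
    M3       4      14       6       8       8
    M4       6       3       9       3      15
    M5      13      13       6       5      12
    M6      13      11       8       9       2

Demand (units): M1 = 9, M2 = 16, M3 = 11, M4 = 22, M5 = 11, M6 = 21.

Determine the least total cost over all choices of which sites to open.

For any fixed open set, each delivery zone goes to its cheapest open site; total = fixed + service.
{F1, F4, F5}: M1→F4 7·9=63, M2→F1 5·16=80, M3→F1 4·11=44, M4→F4 3·22=66, M5→F4 5·11=55, M6→F5 2·21=42. Service 350; fixed 69; total 419.
{F3, F4, F5}: M1→F4 7·9=63, M2→F4 5·16=80, M3→F3 6·11=66, M4→F4 3·22=66, M5→F4 5·11=55, M6→F5 2·21=42. Service 372; fixed 50; total 422.
{F1, F3, F4, F5}: M1→F4 7·9=63, M2→F1 5·16=80, M3→F1 4·11=44, M4→F4 3·22=66, M5→F4 5·11=55, M6→F5 2·21=42. Service 350; fixed 77; total 427.
{F1, F2, F3, F4, F5}: service 350 + fixed 104 = 454
No other subset beats 419.

Minimum total cost: 419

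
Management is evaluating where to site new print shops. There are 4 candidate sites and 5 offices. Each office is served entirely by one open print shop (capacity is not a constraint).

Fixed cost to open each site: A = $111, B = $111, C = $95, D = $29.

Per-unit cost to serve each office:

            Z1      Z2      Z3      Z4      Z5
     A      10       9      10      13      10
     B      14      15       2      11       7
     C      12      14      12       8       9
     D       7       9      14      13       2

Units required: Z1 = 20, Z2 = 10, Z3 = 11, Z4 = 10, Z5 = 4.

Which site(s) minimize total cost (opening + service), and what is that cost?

Open B and D; minimum total cost 510.

For any fixed open set, each office goes to its cheapest open site; total = fixed + service.
{B, D}: Z1→D 7·20=140, Z2→D 9·10=90, Z3→B 2·11=22, Z4→B 11·10=110, Z5→D 2·4=8. Service 370; fixed 140; total 510.
{D}: service 522 + fixed 29 = 551
{C, D}: Z1→D 7·20=140, Z2→D 9·10=90, Z3→C 12·11=132, Z4→C 8·10=80, Z5→D 2·4=8. Service 450; fixed 124; total 574.
{A, B, C, D}: Z1→D 7·20=140, Z2→A 9·10=90, Z3→B 2·11=22, Z4→C 8·10=80, Z5→D 2·4=8. Service 340; fixed 346; total 686.
No other subset beats 510.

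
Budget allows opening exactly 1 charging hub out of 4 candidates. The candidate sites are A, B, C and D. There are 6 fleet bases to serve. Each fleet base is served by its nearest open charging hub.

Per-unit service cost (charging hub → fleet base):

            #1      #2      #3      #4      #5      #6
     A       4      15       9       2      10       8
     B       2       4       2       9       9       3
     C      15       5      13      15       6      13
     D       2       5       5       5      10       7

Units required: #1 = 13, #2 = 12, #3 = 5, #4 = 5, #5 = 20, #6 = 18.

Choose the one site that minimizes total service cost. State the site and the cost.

With exactly 1 open, each fleet base uses its cheapest among the chosen.
{B}: #1→B 2·13=26, #2→B 4·12=48, #3→B 2·5=10, #4→B 9·5=45, #5→B 9·20=180, #6→B 3·18=54. Service cost 363.
{D}: service cost 462
{A}: service cost 631
Among all 4 size-1 choices, {B} is lowest.

Choose B only; total service cost 363.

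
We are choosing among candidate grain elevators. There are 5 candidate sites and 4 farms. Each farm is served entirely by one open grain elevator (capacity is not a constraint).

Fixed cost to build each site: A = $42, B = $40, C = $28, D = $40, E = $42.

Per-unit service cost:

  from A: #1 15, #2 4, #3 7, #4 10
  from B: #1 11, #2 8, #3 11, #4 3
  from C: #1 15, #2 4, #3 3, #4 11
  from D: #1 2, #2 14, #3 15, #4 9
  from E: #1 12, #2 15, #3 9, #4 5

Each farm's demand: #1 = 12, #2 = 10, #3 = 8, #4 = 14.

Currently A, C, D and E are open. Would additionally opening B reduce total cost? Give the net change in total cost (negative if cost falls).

Current service cost with {A, C, D, E}: 158.
Adding B: each farm re-picks its cheapest; new service cost 130, saving 28.
Extra fixed cost: 40. Net change = 40 − 28 = 12.
(Totals: 310 → 322.)

No — net change +12 (cost rises by 12).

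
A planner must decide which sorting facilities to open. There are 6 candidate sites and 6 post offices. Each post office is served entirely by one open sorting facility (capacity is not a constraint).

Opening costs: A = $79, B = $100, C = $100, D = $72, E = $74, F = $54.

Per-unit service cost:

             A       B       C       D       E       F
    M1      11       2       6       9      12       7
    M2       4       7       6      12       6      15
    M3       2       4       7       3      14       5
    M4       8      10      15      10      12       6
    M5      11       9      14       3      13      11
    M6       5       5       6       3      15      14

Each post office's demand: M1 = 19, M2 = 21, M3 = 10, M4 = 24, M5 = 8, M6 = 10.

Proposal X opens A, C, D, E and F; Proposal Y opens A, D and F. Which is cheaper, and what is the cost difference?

Proposal X: {A, C, D, E, F}: M1→C 6·19=114, M2→A 4·21=84, M3→A 2·10=20, M4→F 6·24=144, M5→D 3·8=24, M6→D 3·10=30. Service 416; fixed 379; total 795.
Proposal Y: {A, D, F}: M1→F 7·19=133, M2→A 4·21=84, M3→A 2·10=20, M4→F 6·24=144, M5→D 3·8=24, M6→D 3·10=30. Service 435; fixed 205; total 640.
Difference: |795 − 640| = 155.

Proposal Y is cheaper by 155.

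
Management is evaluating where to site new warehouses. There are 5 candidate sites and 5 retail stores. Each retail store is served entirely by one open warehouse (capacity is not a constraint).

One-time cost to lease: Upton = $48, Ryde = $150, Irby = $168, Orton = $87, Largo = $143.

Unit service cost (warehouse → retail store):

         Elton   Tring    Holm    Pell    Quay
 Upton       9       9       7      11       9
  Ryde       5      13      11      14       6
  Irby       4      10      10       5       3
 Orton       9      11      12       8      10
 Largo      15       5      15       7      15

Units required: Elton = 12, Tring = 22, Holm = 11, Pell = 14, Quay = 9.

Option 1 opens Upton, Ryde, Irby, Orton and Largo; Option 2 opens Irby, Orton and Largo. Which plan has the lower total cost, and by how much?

Option 1: {Upton, Ryde, Irby, Orton, Largo}: Elton→Irby 4·12=48, Tring→Largo 5·22=110, Holm→Upton 7·11=77, Pell→Irby 5·14=70, Quay→Irby 3·9=27. Service 332; fixed 596; total 928.
Option 2: {Irby, Orton, Largo}: Elton→Irby 4·12=48, Tring→Largo 5·22=110, Holm→Irby 10·11=110, Pell→Irby 5·14=70, Quay→Irby 3·9=27. Service 365; fixed 398; total 763.
Difference: |928 − 763| = 165.

Option 2 is cheaper by 165.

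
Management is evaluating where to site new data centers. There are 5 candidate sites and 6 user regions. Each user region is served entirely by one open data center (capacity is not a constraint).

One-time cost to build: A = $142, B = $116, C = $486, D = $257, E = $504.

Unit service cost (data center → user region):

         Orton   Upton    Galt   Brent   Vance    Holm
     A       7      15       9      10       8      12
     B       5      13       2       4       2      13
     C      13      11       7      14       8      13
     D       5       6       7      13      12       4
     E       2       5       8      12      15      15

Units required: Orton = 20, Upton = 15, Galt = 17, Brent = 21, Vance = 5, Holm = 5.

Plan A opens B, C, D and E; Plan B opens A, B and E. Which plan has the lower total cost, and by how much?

Plan A: {B, C, D, E}: Orton→E 2·20=40, Upton→E 5·15=75, Galt→B 2·17=34, Brent→B 4·21=84, Vance→B 2·5=10, Holm→D 4·5=20. Service 263; fixed 1363; total 1626.
Plan B: {A, B, E}: Orton→E 2·20=40, Upton→E 5·15=75, Galt→B 2·17=34, Brent→B 4·21=84, Vance→B 2·5=10, Holm→A 12·5=60. Service 303; fixed 762; total 1065.
Difference: |1626 − 1065| = 561.

Plan B is cheaper by 561.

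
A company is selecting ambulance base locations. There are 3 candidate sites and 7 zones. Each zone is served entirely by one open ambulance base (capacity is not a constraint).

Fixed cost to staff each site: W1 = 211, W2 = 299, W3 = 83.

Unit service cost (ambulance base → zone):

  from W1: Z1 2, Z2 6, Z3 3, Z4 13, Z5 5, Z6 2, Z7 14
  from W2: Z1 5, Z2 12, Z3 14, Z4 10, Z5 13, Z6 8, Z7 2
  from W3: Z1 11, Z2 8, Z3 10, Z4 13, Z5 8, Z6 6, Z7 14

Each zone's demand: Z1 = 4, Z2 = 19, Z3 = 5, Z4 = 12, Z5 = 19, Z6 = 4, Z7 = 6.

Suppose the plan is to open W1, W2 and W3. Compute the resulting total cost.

Each zone is assigned to its cheapest site among the open ones.
{W1, W2, W3}: Z1→W1 2·4=8, Z2→W1 6·19=114, Z3→W1 3·5=15, Z4→W2 10·12=120, Z5→W1 5·19=95, Z6→W1 2·4=8, Z7→W2 2·6=12. Service 372; fixed 593; total 965.

Total cost: 965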